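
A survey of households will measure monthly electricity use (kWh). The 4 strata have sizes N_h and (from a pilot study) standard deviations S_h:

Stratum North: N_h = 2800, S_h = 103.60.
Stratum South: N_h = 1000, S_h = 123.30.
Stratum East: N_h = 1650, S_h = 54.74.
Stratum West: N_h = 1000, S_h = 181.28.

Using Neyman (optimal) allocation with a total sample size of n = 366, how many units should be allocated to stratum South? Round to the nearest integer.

66

Neyman allocation: n_h = n · N_h S_h / Σ N_i S_i, with n = 366.
  stratum North: N_h·S_h = 2800·103.60 = 290080.00
  stratum South: N_h·S_h = 1000·123.30 = 123300.00
  stratum East: N_h·S_h = 1650·54.74 = 90321.00
  stratum West: N_h·S_h = 1000·181.28 = 181280.00
Σ N_h S_h = 684981.00
n for stratum South = 366·123300.00/684981.00 = 65.882 → 66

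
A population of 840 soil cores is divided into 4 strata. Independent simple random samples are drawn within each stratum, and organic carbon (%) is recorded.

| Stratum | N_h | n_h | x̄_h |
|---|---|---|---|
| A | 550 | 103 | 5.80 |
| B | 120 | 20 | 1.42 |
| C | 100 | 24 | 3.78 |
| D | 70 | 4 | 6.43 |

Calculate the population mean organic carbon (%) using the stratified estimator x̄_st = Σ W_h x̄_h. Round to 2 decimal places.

N = Σ N_h = 840. Stratum weights W_h = N_h/N.
x̄_st = (550·5.80 + 120·1.42 + 100·3.78 + 70·6.43) / 840 = 4.9863

x̄_st ≈ 4.99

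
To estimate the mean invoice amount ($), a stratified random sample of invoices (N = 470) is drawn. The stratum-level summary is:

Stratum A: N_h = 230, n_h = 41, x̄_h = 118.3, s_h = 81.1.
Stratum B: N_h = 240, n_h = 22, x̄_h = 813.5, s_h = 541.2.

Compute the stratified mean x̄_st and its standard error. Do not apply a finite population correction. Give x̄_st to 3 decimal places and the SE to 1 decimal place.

x̄_st = Σ W_h x̄_h = (230·118.3 + 240·813.5)/470 = 473.29574
V̂(x̄_st) = Σ W_h² s_h²/n_h, with W_h = N_h/N and N = 470:
  stratum A: (230/470)²·81.1²/41 = 38.4165
  stratum B: (240/470)²·541.2²/22 = 3471.52
V̂(x̄_st) = 3509.94
SE(x̄_st) = √3509.94 = 59.2447

x̄_st ≈ 473.296, SE ≈ 59.2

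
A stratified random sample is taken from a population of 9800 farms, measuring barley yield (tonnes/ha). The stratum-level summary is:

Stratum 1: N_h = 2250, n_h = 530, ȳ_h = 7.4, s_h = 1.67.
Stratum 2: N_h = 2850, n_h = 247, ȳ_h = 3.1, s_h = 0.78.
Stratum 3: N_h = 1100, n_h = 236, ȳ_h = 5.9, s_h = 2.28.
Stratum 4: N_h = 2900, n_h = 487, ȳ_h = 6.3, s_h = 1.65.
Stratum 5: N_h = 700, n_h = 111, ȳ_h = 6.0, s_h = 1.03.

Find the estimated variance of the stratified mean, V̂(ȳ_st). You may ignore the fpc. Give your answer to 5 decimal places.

V̂(ȳ_st) = Σ W_h² s_h²/n_h, with W_h = N_h/N and N = 9800:
  stratum 1: (2250/9800)²·1.67²/530 = 0.000277377
  stratum 2: (2850/9800)²·0.78²/247 = 0.000208319
  stratum 3: (1100/9800)²·2.28²/236 = 0.000277518
  stratum 4: (2900/9800)²·1.65²/487 = 0.000489534
  stratum 5: (700/9800)²·1.03²/111 = 4.87636e-05
V̂(ȳ_st) = 0.00130151

V̂(ȳ_st) ≈ 0.00130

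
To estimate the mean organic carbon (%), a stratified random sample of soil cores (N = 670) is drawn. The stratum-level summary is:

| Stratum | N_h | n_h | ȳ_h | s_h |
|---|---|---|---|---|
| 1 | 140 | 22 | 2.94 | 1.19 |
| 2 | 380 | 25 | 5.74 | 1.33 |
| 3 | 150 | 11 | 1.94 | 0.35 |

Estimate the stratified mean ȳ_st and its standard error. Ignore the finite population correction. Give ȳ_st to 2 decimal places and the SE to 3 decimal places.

ȳ_st = Σ W_h ȳ_h = (140·2.94 + 380·5.74 + 150·1.94)/670 = 4.30418
V̂(ȳ_st) = Σ W_h² s_h²/n_h, with W_h = N_h/N and N = 670:
  stratum 1: (140/670)²·1.19²/22 = 0.00281046
  stratum 2: (380/670)²·1.33²/25 = 0.0227605
  stratum 3: (150/670)²·0.35²/11 = 0.000558183
V̂(ȳ_st) = 0.0261291
SE(ȳ_st) = √0.0261291 = 0.161645

ȳ_st ≈ 4.30, SE ≈ 0.162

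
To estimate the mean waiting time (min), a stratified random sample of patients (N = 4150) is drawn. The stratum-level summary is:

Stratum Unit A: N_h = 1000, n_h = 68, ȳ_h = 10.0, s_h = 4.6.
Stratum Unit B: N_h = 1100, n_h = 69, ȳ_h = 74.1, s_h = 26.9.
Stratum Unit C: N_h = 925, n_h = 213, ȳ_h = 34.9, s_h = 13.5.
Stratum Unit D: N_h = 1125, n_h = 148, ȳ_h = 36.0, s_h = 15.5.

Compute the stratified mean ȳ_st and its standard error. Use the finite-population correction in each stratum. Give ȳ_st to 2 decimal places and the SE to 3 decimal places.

ȳ_st = Σ W_h ȳ_h = (1000·10.0 + 1100·74.1 + 925·34.9 + 1125·36.0)/4150 = 39.58855
V̂(ȳ_st) = Σ W_h² (1 − n_h/N_h) s_h²/n_h, with W_h = N_h/N and N = 4150:
  stratum Unit A: (1000/4150)²·(1 − 68/1000)·4.6²/68 = 0.0168394
  stratum Unit B: (1100/4150)²·(1 − 69/1100)·26.9²/69 = 0.690575
  stratum Unit C: (925/4150)²·(1 − 213/925)·13.5²/213 = 0.03272
  stratum Unit D: (1125/4150)²·(1 − 148/1125)·15.5²/148 = 0.103598
V̂(ȳ_st) = 0.843732
SE(ȳ_st) = √0.843732 = 0.918549

ȳ_st ≈ 39.59, SE ≈ 0.919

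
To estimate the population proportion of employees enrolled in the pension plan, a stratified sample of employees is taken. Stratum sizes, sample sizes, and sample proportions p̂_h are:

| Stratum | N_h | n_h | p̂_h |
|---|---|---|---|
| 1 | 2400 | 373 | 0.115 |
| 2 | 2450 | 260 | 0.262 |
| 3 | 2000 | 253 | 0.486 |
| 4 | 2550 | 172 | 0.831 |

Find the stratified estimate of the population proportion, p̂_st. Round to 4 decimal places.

p̂_st ≈ 0.4265

N = 9400; stratum weights W_h = N_h/N.
p̂_st = Σ W_h p̂_h = (2400·0.115 + 2450·0.262 + 2000·0.486 + 2550·0.831)/9400 = 0.42648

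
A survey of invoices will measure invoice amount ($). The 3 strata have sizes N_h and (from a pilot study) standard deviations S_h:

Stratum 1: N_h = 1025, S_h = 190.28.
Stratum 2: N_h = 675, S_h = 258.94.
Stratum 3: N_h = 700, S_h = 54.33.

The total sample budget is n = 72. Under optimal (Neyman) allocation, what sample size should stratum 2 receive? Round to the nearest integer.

31

Neyman allocation: n_h = n · N_h S_h / Σ N_i S_i, with n = 72.
  stratum 1: N_h·S_h = 1025·190.28 = 195037.00
  stratum 2: N_h·S_h = 675·258.94 = 174784.50
  stratum 3: N_h·S_h = 700·54.33 = 38031.00
Σ N_h S_h = 407852.50
n for stratum 2 = 72·174784.50/407852.50 = 30.855 → 31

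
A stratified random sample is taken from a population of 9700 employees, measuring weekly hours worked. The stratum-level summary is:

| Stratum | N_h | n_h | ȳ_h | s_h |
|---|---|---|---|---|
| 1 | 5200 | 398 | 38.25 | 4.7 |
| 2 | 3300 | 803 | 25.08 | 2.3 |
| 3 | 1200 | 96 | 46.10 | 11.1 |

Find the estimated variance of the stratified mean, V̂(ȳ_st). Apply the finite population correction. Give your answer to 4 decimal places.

V̂(ȳ_st) ≈ 0.0334

V̂(ȳ_st) = Σ W_h² (1 − n_h/N_h) s_h²/n_h, with W_h = N_h/N and N = 9700:
  stratum 1: (5200/9700)²·(1 − 398/5200)·4.7²/398 = 0.0147297
  stratum 2: (3300/9700)²·(1 − 803/3300)·2.3²/803 = 0.000576938
  stratum 3: (1200/9700)²·(1 − 96/1200)·11.1²/96 = 0.018071
V̂(ȳ_st) = 0.0333776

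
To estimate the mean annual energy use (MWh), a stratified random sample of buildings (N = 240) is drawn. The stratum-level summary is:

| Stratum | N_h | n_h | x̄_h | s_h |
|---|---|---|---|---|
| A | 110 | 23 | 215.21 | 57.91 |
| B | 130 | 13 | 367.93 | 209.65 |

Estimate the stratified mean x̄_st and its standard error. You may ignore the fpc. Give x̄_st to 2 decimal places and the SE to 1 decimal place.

x̄_st ≈ 297.93, SE ≈ 32.0

x̄_st = Σ W_h x̄_h = (110·215.21 + 130·367.93)/240 = 297.93333
V̂(x̄_st) = Σ W_h² s_h²/n_h, with W_h = N_h/N and N = 240:
  stratum A: (110/240)²·57.91²/23 = 30.6297
  stratum B: (130/240)²·209.65²/13 = 991.998
V̂(x̄_st) = 1022.63
SE(x̄_st) = √1022.63 = 31.9785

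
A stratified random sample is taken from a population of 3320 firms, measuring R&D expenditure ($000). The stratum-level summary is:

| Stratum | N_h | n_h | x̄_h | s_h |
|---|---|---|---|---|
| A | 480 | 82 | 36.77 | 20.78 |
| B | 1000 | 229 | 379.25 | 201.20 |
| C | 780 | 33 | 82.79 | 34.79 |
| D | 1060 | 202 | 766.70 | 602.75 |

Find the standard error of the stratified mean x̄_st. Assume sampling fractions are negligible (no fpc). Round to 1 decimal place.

V̂(x̄_st) = Σ W_h² s_h²/n_h, with W_h = N_h/N and N = 3320:
  stratum A: (480/3320)²·20.78²/82 = 0.110074
  stratum B: (1000/3320)²·201.20²/229 = 16.0378
  stratum C: (780/3320)²·34.79²/33 = 2.02445
  stratum D: (1060/3320)²·602.75²/202 = 183.341
V̂(x̄_st) = 201.513
SE(x̄_st) = √201.513 = 14.1955

SE(x̄_st) ≈ 14.2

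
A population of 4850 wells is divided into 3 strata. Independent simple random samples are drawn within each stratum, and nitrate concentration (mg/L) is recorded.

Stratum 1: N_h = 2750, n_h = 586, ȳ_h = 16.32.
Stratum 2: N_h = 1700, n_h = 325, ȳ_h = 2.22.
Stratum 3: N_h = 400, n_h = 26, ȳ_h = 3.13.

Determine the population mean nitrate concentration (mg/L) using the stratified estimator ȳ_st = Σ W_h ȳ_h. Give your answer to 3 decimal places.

ȳ_st ≈ 10.290

N = Σ N_h = 4850. Stratum weights W_h = N_h/N.
ȳ_st = (2750·16.32 + 1700·2.22 + 400·3.13) / 4850 = 10.28990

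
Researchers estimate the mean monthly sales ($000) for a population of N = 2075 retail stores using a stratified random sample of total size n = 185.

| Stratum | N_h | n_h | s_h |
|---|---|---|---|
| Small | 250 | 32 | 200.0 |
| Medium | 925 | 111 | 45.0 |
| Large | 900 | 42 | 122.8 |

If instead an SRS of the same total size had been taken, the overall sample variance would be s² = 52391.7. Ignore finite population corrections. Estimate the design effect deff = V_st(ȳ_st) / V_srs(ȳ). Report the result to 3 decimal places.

V̂(ȳ_st) = Σ W_h² s_h²/n_h, with W_h = N_h/N and N = 2075:
  stratum Small: (250/2075)²·200.0²/32 = 18.1449
  stratum Medium: (925/2075)²·45.0²/111 = 3.62534
  stratum Large: (900/2075)²·122.8²/42 = 67.5455
V_st = 89.3157
V_srs = s²/n = 52391.7/185 = 283.198
deff = V_st / V_srs = 89.3157/283.198 = 0.3154

deff ≈ 0.315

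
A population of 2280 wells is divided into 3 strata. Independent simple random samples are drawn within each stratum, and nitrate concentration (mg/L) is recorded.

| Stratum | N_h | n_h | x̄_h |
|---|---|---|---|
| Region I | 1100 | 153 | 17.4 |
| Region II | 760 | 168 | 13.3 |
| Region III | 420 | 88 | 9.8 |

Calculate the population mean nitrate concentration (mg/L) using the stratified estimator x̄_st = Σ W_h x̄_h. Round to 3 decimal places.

N = Σ N_h = 2280. Stratum weights W_h = N_h/N.
x̄_st = (1100·17.4 + 760·13.3 + 420·9.8) / 2280 = 14.63333

x̄_st ≈ 14.633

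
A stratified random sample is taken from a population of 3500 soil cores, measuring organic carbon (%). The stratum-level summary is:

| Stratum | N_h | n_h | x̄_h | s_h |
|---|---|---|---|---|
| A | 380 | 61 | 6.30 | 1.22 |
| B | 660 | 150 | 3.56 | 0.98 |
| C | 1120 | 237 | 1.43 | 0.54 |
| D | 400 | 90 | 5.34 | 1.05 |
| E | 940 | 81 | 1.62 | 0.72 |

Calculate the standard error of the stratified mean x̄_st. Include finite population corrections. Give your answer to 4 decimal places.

V̂(x̄_st) = Σ W_h² (1 − n_h/N_h) s_h²/n_h, with W_h = N_h/N and N = 3500:
  stratum A: (380/3500)²·(1 − 61/380)·1.22²/61 = 0.00024145
  stratum B: (660/3500)²·(1 − 150/660)·0.98²/150 = 0.00017593
  stratum C: (1120/3500)²·(1 − 237/1120)·0.54²/237 = 9.93303e-05
  stratum D: (400/3500)²·(1 − 90/400)·1.05²/90 = 0.000124
  stratum E: (940/3500)²·(1 − 81/940)·0.72²/81 = 0.000421857
V̂(x̄_st) = 0.00106257
SE(x̄_st) = √0.00106257 = 0.032597

SE(x̄_st) ≈ 0.0326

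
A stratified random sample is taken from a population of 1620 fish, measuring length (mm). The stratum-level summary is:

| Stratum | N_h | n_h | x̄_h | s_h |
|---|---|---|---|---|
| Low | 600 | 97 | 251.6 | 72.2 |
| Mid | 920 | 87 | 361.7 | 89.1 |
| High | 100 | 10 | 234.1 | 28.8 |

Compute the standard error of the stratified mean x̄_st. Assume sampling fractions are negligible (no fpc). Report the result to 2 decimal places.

SE(x̄_st) ≈ 6.09

V̂(x̄_st) = Σ W_h² s_h²/n_h, with W_h = N_h/N and N = 1620:
  stratum Low: (600/1620)²·72.2²/97 = 7.37183
  stratum Mid: (920/1620)²·89.1²/87 = 29.4294
  stratum High: (100/1620)²·28.8²/10 = 0.316049
V̂(x̄_st) = 37.1173
SE(x̄_st) = √37.1173 = 6.0924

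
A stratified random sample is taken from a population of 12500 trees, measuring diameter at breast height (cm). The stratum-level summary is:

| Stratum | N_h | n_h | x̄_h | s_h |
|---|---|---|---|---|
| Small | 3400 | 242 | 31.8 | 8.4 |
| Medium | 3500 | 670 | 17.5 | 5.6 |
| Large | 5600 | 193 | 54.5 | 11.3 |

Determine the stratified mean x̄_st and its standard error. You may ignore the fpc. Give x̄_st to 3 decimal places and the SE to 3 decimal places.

x̄_st ≈ 37.966, SE ≈ 0.398

x̄_st = Σ W_h x̄_h = (3400·31.8 + 3500·17.5 + 5600·54.5)/12500 = 37.96560
V̂(x̄_st) = Σ W_h² s_h²/n_h, with W_h = N_h/N and N = 12500:
  stratum Small: (3400/12500)²·8.4²/242 = 0.0215715
  stratum Medium: (3500/12500)²·5.6²/670 = 0.00366959
  stratum Large: (5600/12500)²·11.3²/193 = 0.132787
V̂(x̄_st) = 0.158028
SE(x̄_st) = √0.158028 = 0.397528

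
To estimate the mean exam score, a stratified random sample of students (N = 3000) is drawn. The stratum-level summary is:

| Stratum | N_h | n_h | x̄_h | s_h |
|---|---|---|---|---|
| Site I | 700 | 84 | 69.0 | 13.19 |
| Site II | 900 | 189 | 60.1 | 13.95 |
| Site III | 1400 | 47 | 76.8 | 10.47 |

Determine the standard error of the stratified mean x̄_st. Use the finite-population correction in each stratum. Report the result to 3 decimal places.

V̂(x̄_st) = Σ W_h² (1 − n_h/N_h) s_h²/n_h, with W_h = N_h/N and N = 3000:
  stratum Site I: (700/3000)²·(1 − 84/700)·13.19²/84 = 0.0992308
  stratum Site II: (900/3000)²·(1 − 189/900)·13.95²/189 = 0.0732076
  stratum Site III: (1400/3000)²·(1 − 47/1400)·10.47²/47 = 0.490884
V̂(x̄_st) = 0.663322
SE(x̄_st) = √0.663322 = 0.814446

SE(x̄_st) ≈ 0.814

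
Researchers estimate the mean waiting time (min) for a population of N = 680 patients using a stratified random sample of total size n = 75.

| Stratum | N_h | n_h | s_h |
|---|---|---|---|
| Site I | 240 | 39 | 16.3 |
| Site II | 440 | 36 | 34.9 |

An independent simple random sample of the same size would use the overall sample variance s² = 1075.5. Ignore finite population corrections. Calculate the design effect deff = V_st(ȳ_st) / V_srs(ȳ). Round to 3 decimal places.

deff ≈ 1.047

V̂(ȳ_st) = Σ W_h² s_h²/n_h, with W_h = N_h/N and N = 680:
  stratum Site I: (240/680)²·16.3²/39 = 0.848624
  stratum Site II: (440/680)²·34.9²/36 = 14.1656
V_st = 15.0143
V_srs = s²/n = 1075.5/75 = 14.34
deff = V_st / V_srs = 15.0143/14.34 = 1.0470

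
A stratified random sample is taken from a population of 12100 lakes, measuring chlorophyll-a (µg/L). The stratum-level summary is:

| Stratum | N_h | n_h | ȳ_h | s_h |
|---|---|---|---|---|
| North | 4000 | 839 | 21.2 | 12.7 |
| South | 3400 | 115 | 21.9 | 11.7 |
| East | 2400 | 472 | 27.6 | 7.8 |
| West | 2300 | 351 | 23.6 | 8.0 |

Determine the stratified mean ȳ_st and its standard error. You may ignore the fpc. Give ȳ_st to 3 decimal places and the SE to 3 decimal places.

ȳ_st ≈ 23.122, SE ≈ 0.356

ȳ_st = Σ W_h ȳ_h = (4000·21.2 + 3400·21.9 + 2400·27.6 + 2300·23.6)/12100 = 23.12231
V̂(ȳ_st) = Σ W_h² s_h²/n_h, with W_h = N_h/N and N = 12100:
  stratum North: (4000/12100)²·12.7²/839 = 0.0210085
  stratum South: (3400/12100)²·11.7²/115 = 0.0939855
  stratum East: (2400/12100)²·7.8²/472 = 0.00507106
  stratum West: (2300/12100)²·8.0²/351 = 0.00658806
V̂(ȳ_st) = 0.126653
SE(ȳ_st) = √0.126653 = 0.355884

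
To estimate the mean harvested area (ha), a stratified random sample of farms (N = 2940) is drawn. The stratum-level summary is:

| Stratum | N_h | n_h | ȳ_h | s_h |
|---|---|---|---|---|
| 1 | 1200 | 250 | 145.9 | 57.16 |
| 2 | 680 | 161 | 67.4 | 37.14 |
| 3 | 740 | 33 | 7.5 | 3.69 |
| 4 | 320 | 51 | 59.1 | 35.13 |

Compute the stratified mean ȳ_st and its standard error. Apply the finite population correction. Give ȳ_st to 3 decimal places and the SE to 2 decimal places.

ȳ_st = Σ W_h ȳ_h = (1200·145.9 + 680·67.4 + 740·7.5 + 320·59.1)/2940 = 83.46054
V̂(ȳ_st) = Σ W_h² (1 − n_h/N_h) s_h²/n_h, with W_h = N_h/N and N = 2940:
  stratum 1: (1200/2940)²·(1 − 250/1200)·57.16²/250 = 1.72367
  stratum 2: (680/2940)²·(1 − 161/680)·37.14²/161 = 0.349816
  stratum 3: (740/2940)²·(1 − 33/740)·3.69²/33 = 0.0249744
  stratum 4: (320/2940)²·(1 − 51/320)·35.13²/51 = 0.240987
V̂(ȳ_st) = 2.33945
SE(ȳ_st) = √2.33945 = 1.52953

ȳ_st ≈ 83.461, SE ≈ 1.53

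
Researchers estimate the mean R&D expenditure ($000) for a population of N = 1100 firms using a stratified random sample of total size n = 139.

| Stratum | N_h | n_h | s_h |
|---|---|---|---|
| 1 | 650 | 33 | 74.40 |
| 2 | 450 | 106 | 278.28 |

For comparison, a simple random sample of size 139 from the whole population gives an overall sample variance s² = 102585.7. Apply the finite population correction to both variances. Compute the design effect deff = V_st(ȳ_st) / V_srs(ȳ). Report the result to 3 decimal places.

deff ≈ 0.231

V̂(ȳ_st) = Σ W_h² (1 − n_h/N_h) s_h²/n_h, with W_h = N_h/N and N = 1100:
  stratum 1: (650/1100)²·(1 − 33/650)·74.40²/33 = 55.5962
  stratum 2: (450/1100)²·(1 − 106/450)·278.28²/106 = 93.4639
V_st = 149.06
V_srs = (1 − 139/1100)·102585.7/139 = 644.767
deff = V_st / V_srs = 149.06/644.767 = 0.2312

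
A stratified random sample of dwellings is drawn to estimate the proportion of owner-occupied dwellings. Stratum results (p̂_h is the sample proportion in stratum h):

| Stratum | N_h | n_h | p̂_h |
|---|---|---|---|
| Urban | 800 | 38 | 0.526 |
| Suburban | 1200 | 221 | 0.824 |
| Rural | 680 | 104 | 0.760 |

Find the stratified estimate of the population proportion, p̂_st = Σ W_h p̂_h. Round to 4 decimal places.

p̂_st ≈ 0.7188

N = 2680; stratum weights W_h = N_h/N.
p̂_st = Σ W_h p̂_h = (800·0.526 + 1200·0.824 + 680·0.760)/2680 = 0.71881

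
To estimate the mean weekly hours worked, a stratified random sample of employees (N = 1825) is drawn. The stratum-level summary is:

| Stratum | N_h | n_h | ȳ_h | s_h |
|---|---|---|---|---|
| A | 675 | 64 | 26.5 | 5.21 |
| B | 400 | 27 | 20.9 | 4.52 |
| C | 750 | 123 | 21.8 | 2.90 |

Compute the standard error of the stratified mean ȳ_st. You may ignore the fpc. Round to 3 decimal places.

SE(ȳ_st) ≈ 0.325

V̂(ȳ_st) = Σ W_h² s_h²/n_h, with W_h = N_h/N and N = 1825:
  stratum A: (675/1825)²·5.21²/64 = 0.0580199
  stratum B: (400/1825)²·4.52²/27 = 0.0363502
  stratum C: (750/1825)²·2.90²/123 = 0.0115475
V̂(ȳ_st) = 0.105918
SE(ȳ_st) = √0.105918 = 0.32545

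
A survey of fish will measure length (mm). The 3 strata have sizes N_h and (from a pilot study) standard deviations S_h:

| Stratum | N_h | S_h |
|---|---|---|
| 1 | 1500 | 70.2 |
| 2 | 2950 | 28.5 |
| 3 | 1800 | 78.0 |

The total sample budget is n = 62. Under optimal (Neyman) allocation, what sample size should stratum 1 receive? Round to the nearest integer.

Neyman allocation: n_h = n · N_h S_h / Σ N_i S_i, with n = 62.
  stratum 1: N_h·S_h = 1500·70.2 = 105300.00
  stratum 2: N_h·S_h = 2950·28.5 = 84075.00
  stratum 3: N_h·S_h = 1800·78.0 = 140400.00
Σ N_h S_h = 329775.00
n for stratum 1 = 62·105300.00/329775.00 = 19.797 → 20

20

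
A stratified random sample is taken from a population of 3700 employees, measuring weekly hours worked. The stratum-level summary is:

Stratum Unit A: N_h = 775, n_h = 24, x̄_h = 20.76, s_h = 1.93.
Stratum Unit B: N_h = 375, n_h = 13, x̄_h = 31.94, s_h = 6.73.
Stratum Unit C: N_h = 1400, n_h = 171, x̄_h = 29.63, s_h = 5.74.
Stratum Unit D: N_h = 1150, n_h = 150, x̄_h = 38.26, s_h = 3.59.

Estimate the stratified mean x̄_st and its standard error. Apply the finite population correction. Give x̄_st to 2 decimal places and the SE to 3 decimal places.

x̄_st ≈ 30.69, SE ≈ 0.269

x̄_st = Σ W_h x̄_h = (775·20.76 + 375·31.94 + 1400·29.63 + 1150·38.26)/3700 = 30.68851
V̂(x̄_st) = Σ W_h² (1 − n_h/N_h) s_h²/n_h, with W_h = N_h/N and N = 3700:
  stratum Unit A: (775/3700)²·(1 − 24/775)·1.93²/24 = 0.00659844
  stratum Unit B: (375/3700)²·(1 − 13/375)·6.73²/13 = 0.034548
  stratum Unit C: (1400/3700)²·(1 − 171/1400)·5.74²/171 = 0.0242161
  stratum Unit D: (1150/3700)²·(1 − 150/1150)·3.59²/150 = 0.00721759
V̂(x̄_st) = 0.0725801
SE(x̄_st) = √0.0725801 = 0.269407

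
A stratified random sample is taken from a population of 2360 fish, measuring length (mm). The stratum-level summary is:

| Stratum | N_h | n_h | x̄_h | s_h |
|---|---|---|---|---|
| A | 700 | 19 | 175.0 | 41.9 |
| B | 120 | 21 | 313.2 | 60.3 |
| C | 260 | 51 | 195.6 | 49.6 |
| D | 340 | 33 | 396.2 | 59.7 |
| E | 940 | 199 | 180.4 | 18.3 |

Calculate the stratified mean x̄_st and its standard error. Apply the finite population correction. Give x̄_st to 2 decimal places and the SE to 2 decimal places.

x̄_st ≈ 218.32, SE ≈ 3.31

x̄_st = Σ W_h x̄_h = (700·175.0 + 120·313.2 + 260·195.6 + 340·396.2 + 940·180.4)/2360 = 218.31525
V̂(x̄_st) = Σ W_h² (1 − n_h/N_h) s_h²/n_h, with W_h = N_h/N and N = 2360:
  stratum A: (700/2360)²·(1 − 19/700)·41.9²/19 = 7.90853
  stratum B: (120/2360)²·(1 − 21/120)·60.3²/21 = 0.369324
  stratum C: (260/2360)²·(1 − 51/260)·49.6²/51 = 0.47064
  stratum D: (340/2360)²·(1 − 33/340)·59.7²/33 = 2.02408
  stratum E: (940/2360)²·(1 − 199/940)·18.3²/199 = 0.210461
V̂(x̄_st) = 10.983
SE(x̄_st) = √10.983 = 3.31407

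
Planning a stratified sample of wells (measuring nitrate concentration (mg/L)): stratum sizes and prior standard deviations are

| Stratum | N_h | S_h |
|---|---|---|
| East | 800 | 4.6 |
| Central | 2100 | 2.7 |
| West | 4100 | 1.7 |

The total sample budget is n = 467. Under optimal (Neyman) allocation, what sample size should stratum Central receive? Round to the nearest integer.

162

Neyman allocation: n_h = n · N_h S_h / Σ N_i S_i, with n = 467.
  stratum East: N_h·S_h = 800·4.6 = 3680.00
  stratum Central: N_h·S_h = 2100·2.7 = 5670.00
  stratum West: N_h·S_h = 4100·1.7 = 6970.00
Σ N_h S_h = 16320.00
n for stratum Central = 467·5670.00/16320.00 = 162.248 → 162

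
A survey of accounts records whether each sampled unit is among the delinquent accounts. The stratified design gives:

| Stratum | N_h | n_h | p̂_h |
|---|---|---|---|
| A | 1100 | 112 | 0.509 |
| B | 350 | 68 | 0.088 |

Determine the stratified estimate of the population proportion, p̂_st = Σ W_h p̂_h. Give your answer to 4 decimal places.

N = 1450; stratum weights W_h = N_h/N.
p̂_st = Σ W_h p̂_h = (1100·0.509 + 350·0.088)/1450 = 0.40738

p̂_st ≈ 0.4074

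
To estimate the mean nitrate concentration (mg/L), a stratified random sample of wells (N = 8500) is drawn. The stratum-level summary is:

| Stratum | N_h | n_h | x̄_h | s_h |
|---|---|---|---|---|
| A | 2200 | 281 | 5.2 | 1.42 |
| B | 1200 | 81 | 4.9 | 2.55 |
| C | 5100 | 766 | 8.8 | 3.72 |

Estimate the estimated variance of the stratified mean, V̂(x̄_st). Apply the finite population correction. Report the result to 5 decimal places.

V̂(x̄_st) ≈ 0.00744

V̂(x̄_st) = Σ W_h² (1 − n_h/N_h) s_h²/n_h, with W_h = N_h/N and N = 8500:
  stratum A: (2200/8500)²·(1 − 281/2200)·1.42²/281 = 0.000419305
  stratum B: (1200/8500)²·(1 − 81/1200)·2.55²/81 = 0.001492
  stratum C: (5100/8500)²·(1 − 766/5100)·3.72²/766 = 0.00552686
V̂(x̄_st) = 0.00743816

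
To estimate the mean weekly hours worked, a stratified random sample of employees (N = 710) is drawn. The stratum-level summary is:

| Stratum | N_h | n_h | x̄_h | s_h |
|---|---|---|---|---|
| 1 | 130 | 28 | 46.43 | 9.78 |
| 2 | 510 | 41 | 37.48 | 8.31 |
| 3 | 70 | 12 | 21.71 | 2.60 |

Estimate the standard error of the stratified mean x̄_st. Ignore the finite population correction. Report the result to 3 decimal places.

V̂(x̄_st) = Σ W_h² s_h²/n_h, with W_h = N_h/N and N = 710:
  stratum 1: (130/710)²·9.78²/28 = 0.114522
  stratum 2: (510/710)²·8.31²/41 = 0.869044
  stratum 3: (70/710)²·2.60²/12 = 0.00547577
V̂(x̄_st) = 0.989042
SE(x̄_st) = √0.989042 = 0.994506

SE(x̄_st) ≈ 0.995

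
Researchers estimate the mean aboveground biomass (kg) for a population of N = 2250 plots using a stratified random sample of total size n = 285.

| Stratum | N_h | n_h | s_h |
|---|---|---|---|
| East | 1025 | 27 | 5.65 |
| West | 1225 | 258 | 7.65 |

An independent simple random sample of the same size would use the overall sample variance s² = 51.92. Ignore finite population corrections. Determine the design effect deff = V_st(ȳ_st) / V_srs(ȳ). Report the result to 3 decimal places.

V̂(ȳ_st) = Σ W_h² s_h²/n_h, with W_h = N_h/N and N = 2250:
  stratum East: (1025/2250)²·5.65²/27 = 0.245367
  stratum West: (1225/2250)²·7.65²/258 = 0.0672373
V_st = 0.312604
V_srs = s²/n = 51.92/285 = 0.182175
deff = V_st / V_srs = 0.312604/0.182175 = 1.7160

deff ≈ 1.716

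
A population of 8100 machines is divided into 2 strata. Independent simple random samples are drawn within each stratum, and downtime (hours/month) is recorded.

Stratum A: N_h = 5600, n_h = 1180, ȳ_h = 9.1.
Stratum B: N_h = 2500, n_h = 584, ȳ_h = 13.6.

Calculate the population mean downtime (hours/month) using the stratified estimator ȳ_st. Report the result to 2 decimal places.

ȳ_st ≈ 10.49

N = Σ N_h = 8100. Stratum weights W_h = N_h/N.
ȳ_st = (5600·9.1 + 2500·13.6) / 8100 = 10.4889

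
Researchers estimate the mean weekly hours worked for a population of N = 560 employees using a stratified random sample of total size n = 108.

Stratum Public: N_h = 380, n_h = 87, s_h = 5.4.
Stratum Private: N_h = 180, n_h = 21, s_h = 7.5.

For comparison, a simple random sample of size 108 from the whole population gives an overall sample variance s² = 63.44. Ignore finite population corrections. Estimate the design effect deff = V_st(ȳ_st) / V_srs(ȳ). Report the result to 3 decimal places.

V̂(ȳ_st) = Σ W_h² s_h²/n_h, with W_h = N_h/N and N = 560:
  stratum Public: (380/560)²·5.4²/87 = 0.154333
  stratum Private: (180/560)²·7.5²/21 = 0.27674
V_st = 0.431073
V_srs = s²/n = 63.44/108 = 0.587407
deff = V_st / V_srs = 0.431073/0.587407 = 0.7339

deff ≈ 0.734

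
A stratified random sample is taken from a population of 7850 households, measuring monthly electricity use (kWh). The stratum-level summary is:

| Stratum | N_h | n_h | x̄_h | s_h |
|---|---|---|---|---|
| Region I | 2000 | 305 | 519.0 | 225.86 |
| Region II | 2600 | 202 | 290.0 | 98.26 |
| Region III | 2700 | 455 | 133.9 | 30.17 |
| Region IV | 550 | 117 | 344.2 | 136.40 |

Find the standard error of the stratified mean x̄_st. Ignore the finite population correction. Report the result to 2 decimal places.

V̂(x̄_st) = Σ W_h² s_h²/n_h, with W_h = N_h/N and N = 7850:
  stratum Region I: (2000/7850)²·225.86²/305 = 10.8567
  stratum Region II: (2600/7850)²·98.26²/202 = 5.24336
  stratum Region III: (2700/7850)²·30.17²/455 = 0.236661
  stratum Region IV: (550/7850)²·136.40²/117 = 0.780601
V̂(x̄_st) = 17.1174
SE(x̄_st) = √17.1174 = 4.13731

SE(x̄_st) ≈ 4.14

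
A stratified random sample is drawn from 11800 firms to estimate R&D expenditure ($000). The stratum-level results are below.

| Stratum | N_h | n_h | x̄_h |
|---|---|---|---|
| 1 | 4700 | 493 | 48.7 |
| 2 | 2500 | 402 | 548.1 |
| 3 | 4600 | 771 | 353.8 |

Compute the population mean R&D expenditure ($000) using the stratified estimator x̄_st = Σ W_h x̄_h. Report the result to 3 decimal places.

N = Σ N_h = 11800. Stratum weights W_h = N_h/N.
x̄_st = (4700·48.7 + 2500·548.1 + 4600·353.8) / 11800 = 273.44237

x̄_st ≈ 273.442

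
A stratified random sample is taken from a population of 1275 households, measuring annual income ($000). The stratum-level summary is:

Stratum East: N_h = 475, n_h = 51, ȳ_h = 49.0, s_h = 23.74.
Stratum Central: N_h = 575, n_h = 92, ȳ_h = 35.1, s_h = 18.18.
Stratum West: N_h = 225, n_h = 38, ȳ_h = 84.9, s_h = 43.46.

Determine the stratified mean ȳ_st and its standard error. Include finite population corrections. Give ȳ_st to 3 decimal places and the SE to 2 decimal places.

ȳ_st ≈ 49.067, SE ≈ 1.81

ȳ_st = Σ W_h ȳ_h = (475·49.0 + 575·35.1 + 225·84.9)/1275 = 49.06667
V̂(ȳ_st) = Σ W_h² (1 − n_h/N_h) s_h²/n_h, with W_h = N_h/N and N = 1275:
  stratum East: (475/1275)²·(1 − 51/475)·23.74²/51 = 1.36908
  stratum Central: (575/1275)²·(1 − 92/575)·18.18²/92 = 0.613754
  stratum West: (225/1275)²·(1 − 38/225)·43.46²/38 = 1.28647
V̂(ȳ_st) = 3.26931
SE(ȳ_st) = √3.26931 = 1.80812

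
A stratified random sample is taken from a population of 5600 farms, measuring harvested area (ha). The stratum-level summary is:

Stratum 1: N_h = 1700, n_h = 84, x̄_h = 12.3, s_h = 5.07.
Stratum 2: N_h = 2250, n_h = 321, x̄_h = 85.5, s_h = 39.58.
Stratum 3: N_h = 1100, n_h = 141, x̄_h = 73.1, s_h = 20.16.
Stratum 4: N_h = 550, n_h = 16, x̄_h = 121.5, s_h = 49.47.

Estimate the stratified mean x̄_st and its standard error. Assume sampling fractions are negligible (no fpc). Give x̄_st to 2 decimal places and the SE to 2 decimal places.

x̄_st = Σ W_h x̄_h = (1700·12.3 + 2250·85.5 + 1100·73.1 + 550·121.5)/5600 = 64.37857
V̂(x̄_st) = Σ W_h² s_h²/n_h, with W_h = N_h/N and N = 5600:
  stratum 1: (1700/5600)²·5.07²/84 = 0.0282006
  stratum 2: (2250/5600)²·39.58²/321 = 0.787835
  stratum 3: (1100/5600)²·20.16²/141 = 0.111217
  stratum 4: (550/5600)²·49.47²/16 = 1.47541
V̂(x̄_st) = 2.40266
SE(x̄_st) = √2.40266 = 1.55005

x̄_st ≈ 64.38, SE ≈ 1.55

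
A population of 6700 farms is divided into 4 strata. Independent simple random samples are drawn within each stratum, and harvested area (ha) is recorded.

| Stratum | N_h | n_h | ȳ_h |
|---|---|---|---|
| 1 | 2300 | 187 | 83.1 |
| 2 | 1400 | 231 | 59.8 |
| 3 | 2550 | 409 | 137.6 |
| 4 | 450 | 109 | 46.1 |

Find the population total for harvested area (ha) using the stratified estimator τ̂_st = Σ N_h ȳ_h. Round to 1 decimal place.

τ̂_st = Σ N_h ȳ_h = 2300·83.1 + 1400·59.8 + 2550·137.6 + 450·46.1 = 646475.0

τ̂_st ≈ 646475.0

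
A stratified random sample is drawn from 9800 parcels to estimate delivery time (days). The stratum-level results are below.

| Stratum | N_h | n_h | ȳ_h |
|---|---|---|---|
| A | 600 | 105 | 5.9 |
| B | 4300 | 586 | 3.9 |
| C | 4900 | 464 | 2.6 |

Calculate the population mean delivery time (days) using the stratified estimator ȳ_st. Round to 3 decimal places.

N = Σ N_h = 9800. Stratum weights W_h = N_h/N.
ȳ_st = (600·5.9 + 4300·3.9 + 4900·2.6) / 9800 = 3.37245

ȳ_st ≈ 3.372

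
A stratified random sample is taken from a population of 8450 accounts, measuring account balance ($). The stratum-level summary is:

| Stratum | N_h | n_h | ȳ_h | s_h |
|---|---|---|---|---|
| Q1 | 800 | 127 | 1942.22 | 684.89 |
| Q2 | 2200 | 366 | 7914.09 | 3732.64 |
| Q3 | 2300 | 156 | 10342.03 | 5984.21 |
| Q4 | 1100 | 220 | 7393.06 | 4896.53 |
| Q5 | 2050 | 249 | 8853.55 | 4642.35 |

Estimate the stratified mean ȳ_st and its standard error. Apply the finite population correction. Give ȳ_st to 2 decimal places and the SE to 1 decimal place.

ȳ_st = Σ W_h ȳ_h = (800·1942.22 + 2200·7914.09 + 2300·10342.03 + 1100·7393.06 + 2050·8853.55)/8450 = 8169.65521
V̂(ȳ_st) = Σ W_h² (1 − n_h/N_h) s_h²/n_h, with W_h = N_h/N and N = 8450:
  stratum Q1: (800/8450)²·(1 − 127/800)·684.89²/127 = 27.8503
  stratum Q2: (2200/8450)²·(1 − 366/2200)·3732.64²/366 = 2151.1
  stratum Q3: (2300/8450)²·(1 − 156/2300)·5984.21²/156 = 15853.6
  stratum Q4: (1100/8450)²·(1 − 220/1100)·4896.53²/220 = 1477.46
  stratum Q5: (2050/8450)²·(1 − 249/2050)·4642.35²/249 = 4475.39
V̂(ȳ_st) = 23985.4
SE(ȳ_st) = √23985.4 = 154.872

ȳ_st ≈ 8169.66, SE ≈ 154.9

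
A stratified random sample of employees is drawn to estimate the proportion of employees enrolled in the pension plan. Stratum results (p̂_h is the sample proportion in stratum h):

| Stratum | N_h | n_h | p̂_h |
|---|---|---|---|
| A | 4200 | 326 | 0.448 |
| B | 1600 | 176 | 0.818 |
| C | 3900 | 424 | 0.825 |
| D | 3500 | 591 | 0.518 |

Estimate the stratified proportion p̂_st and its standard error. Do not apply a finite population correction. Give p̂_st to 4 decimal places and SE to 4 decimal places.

p̂_st ≈ 0.6228, SE ≈ 0.0122

N = 13200; stratum weights W_h = N_h/N.
p̂_st = Σ W_h p̂_h = (4200·0.448 + 1600·0.818 + 3900·0.825 + 3500·0.518)/13200 = 0.62280
V̂(p̂_st) = Σ W_h² p̂_h(1−p̂_h)/(n_h−1):
  stratum A: (4200/13200)²·0.448·0.552/325 = 7.70344e-05
  stratum B: (1600/13200)²·0.818·0.182/175 = 1.24991e-05
  stratum C: (3900/13200)²·0.825·0.175/423 = 2.97943e-05
  stratum D: (3500/13200)²·0.518·0.482/590 = 2.97518e-05
V̂(p̂_st) = 0.00014908; SE = √V̂ = 0.0122098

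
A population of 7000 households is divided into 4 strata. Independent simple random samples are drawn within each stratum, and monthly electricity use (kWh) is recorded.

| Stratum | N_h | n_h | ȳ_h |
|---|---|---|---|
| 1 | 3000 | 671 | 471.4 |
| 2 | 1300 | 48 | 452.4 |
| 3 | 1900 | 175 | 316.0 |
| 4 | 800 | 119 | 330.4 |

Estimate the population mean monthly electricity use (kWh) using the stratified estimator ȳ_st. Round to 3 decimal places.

N = Σ N_h = 7000. Stratum weights W_h = N_h/N.
ȳ_st = (3000·471.4 + 1300·452.4 + 1900·316.0 + 800·330.4) / 7000 = 409.57714

ȳ_st ≈ 409.577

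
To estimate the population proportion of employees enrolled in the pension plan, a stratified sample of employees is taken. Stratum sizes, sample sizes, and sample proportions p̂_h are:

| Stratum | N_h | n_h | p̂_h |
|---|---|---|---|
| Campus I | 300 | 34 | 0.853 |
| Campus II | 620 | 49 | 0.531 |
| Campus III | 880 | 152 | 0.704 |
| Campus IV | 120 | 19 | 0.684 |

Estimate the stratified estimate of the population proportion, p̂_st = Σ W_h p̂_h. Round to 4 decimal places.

p̂_st ≈ 0.6702

N = 1920; stratum weights W_h = N_h/N.
p̂_st = Σ W_h p̂_h = (300·0.853 + 620·0.531 + 880·0.704 + 120·0.684)/1920 = 0.67017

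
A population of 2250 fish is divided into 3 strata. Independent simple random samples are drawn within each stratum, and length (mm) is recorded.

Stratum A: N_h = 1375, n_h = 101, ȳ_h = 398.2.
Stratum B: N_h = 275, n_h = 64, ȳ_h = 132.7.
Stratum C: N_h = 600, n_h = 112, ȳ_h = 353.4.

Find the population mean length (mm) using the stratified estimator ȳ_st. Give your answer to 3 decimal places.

ȳ_st ≈ 353.803

N = Σ N_h = 2250. Stratum weights W_h = N_h/N.
ȳ_st = (1375·398.2 + 275·132.7 + 600·353.4) / 2250 = 353.80333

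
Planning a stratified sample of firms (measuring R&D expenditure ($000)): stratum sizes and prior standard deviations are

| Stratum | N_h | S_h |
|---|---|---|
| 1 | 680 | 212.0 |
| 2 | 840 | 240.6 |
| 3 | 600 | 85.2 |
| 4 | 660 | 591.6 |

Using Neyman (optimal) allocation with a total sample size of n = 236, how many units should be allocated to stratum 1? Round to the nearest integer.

Neyman allocation: n_h = n · N_h S_h / Σ N_i S_i, with n = 236.
  stratum 1: N_h·S_h = 680·212.0 = 144160.00
  stratum 2: N_h·S_h = 840·240.6 = 202104.00
  stratum 3: N_h·S_h = 600·85.2 = 51120.00
  stratum 4: N_h·S_h = 660·591.6 = 390456.00
Σ N_h S_h = 787840.00
n for stratum 1 = 236·144160.00/787840.00 = 43.184 → 43

43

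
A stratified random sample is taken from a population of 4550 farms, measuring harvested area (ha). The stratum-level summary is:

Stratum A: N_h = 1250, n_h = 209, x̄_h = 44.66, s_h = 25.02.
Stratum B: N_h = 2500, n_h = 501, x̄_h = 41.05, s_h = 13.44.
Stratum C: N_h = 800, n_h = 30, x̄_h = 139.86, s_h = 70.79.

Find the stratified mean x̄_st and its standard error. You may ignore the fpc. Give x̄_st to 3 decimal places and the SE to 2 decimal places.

x̄_st = Σ W_h x̄_h = (1250·44.66 + 2500·41.05 + 800·139.86)/4550 = 59.41495
V̂(x̄_st) = Σ W_h² s_h²/n_h, with W_h = N_h/N and N = 4550:
  stratum A: (1250/4550)²·25.02²/209 = 0.226061
  stratum B: (2500/4550)²·13.44²/501 = 0.108847
  stratum C: (800/4550)²·70.79²/30 = 5.16392
V̂(x̄_st) = 5.49883
SE(x̄_st) = √5.49883 = 2.34496

x̄_st ≈ 59.415, SE ≈ 2.34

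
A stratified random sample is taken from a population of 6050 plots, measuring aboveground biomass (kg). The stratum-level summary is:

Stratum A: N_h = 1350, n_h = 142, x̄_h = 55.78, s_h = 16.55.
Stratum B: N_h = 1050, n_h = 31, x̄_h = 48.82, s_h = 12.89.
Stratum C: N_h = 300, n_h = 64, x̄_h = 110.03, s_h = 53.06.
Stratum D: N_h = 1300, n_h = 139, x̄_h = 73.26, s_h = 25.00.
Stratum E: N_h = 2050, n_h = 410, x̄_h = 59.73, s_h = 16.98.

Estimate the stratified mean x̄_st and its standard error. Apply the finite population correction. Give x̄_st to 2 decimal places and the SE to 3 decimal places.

x̄_st = Σ W_h x̄_h = (1350·55.78 + 1050·48.82 + 300·110.03 + 1300·73.26 + 2050·59.73)/6050 = 62.35661
V̂(x̄_st) = Σ W_h² (1 − n_h/N_h) s_h²/n_h, with W_h = N_h/N and N = 6050:
  stratum A: (1350/6050)²·(1 − 142/1350)·16.55²/142 = 0.0859404
  stratum B: (1050/6050)²·(1 − 31/1050)·12.89²/31 = 0.156674
  stratum C: (300/6050)²·(1 − 64/300)·53.06²/64 = 0.0850897
  stratum D: (1300/6050)²·(1 − 139/1300)·25.00²/139 = 0.185409
  stratum E: (2050/6050)²·(1 − 410/2050)·16.98²/410 = 0.064592
V̂(x̄_st) = 0.577705
SE(x̄_st) = √0.577705 = 0.760069

x̄_st ≈ 62.36, SE ≈ 0.760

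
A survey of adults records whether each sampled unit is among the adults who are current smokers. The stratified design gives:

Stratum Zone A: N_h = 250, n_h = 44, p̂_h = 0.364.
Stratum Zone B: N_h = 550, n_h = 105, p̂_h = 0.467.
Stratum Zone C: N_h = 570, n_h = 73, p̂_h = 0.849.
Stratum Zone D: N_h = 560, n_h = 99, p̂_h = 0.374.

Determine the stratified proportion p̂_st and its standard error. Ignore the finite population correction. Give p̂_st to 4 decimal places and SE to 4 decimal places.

N = 1930; stratum weights W_h = N_h/N.
p̂_st = Σ W_h p̂_h = (250·0.364 + 550·0.467 + 570·0.849 + 560·0.374)/1930 = 0.53949
V̂(p̂_st) = Σ W_h² p̂_h(1−p̂_h)/(n_h−1):
  stratum Zone A: (250/1930)²·0.364·0.636/43 = 9.03349e-05
  stratum Zone B: (550/1930)²·0.467·0.533/104 = 0.000194367
  stratum Zone C: (570/1930)²·0.849·0.151/72 = 0.000155306
  stratum Zone D: (560/1930)²·0.374·0.626/98 = 0.000201132
V̂(p̂_st) = 0.000641139; SE = √V̂ = 0.0253207

p̂_st ≈ 0.5395, SE ≈ 0.0253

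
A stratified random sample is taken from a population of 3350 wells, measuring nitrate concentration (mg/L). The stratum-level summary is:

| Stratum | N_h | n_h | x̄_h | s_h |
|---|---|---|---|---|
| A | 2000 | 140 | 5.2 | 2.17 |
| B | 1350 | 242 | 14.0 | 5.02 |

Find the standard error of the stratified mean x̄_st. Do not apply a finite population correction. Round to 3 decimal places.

V̂(x̄_st) = Σ W_h² s_h²/n_h, with W_h = N_h/N and N = 3350:
  stratum A: (2000/3350)²·2.17²/140 = 0.0119884
  stratum B: (1350/3350)²·5.02²/242 = 0.016911
V̂(x̄_st) = 0.0288994
SE(x̄_st) = √0.0288994 = 0.169998

SE(x̄_st) ≈ 0.170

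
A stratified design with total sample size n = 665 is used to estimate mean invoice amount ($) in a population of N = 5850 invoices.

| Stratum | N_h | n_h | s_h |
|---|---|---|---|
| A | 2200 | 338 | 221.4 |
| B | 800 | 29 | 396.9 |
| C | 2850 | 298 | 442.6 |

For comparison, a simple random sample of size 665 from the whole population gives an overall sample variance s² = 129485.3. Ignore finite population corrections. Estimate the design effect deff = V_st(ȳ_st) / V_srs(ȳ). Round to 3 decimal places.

V̂(ȳ_st) = Σ W_h² s_h²/n_h, with W_h = N_h/N and N = 5850:
  stratum A: (2200/5850)²·221.4²/338 = 20.5103
  stratum B: (800/5850)²·396.9²/29 = 101.586
  stratum C: (2850/5850)²·442.6²/298 = 156.022
V_st = 278.118
V_srs = s²/n = 129485.3/665 = 194.715
deff = V_st / V_srs = 278.118/194.715 = 1.4283

deff ≈ 1.428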